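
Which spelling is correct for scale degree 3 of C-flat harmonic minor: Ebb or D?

Each scale degree takes a distinct letter name. Degree 3 of a scale on C must use the letter E.
Ebb and D are enharmonically the same pitch, but only Ebb uses the letter E, so it is the correct spelling here.

Ebb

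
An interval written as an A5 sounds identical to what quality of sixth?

An augmented fifth spans 8 semitones.
A sixth spanning 8 semitones is minor (the major sixth is 9).

minor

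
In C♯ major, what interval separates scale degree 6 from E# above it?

perfect fifth

Scale degree 6 of C# major is A#.
A# up to E#: letters A→E make it a fifth; 7 semitones makes it perfect.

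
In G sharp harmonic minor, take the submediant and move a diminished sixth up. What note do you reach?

The submediant of G# harmonic minor is E.
A diminished sixth (7 semitones) above E lands on the letter C, giving Cb.

Cb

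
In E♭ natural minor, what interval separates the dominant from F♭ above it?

The dominant of Eb natural minor is Bb.
Bb up to Fb: letters B→F make it a fifth; 6 semitones makes it diminished.

diminished fifth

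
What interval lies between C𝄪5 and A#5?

minor sixth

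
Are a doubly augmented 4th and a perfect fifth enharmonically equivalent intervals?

Yes

A doubly augmented fourth spans 7 semitones; a perfect fifth spans 7.
They are enharmonically equivalent.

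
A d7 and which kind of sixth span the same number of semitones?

major

A diminished seventh spans 9 semitones.
A sixth spanning 9 semitones is major (the major sixth is 9).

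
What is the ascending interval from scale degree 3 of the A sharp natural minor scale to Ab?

diminished sixth

Scale degree 3 of A# natural minor is C#.
C# up to Ab: letters C→A make it a sixth; 7 semitones makes it diminished.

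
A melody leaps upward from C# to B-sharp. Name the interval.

The letter names run C→B, a span of 6 letter steps, so the interval is some kind of seventh.
C# to B# is 11 semitones. A major seventh is 11, so 11 makes it major.

major seventh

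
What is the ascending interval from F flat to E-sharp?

doubly augmented seventh

Counting letters F–G–A–B–C–D–E gives a seventh.
Fb→E# = 13 semitones, 2 wider than the major seventh (11), so doubly augmented.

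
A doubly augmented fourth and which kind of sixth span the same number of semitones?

diminished

A doubly augmented fourth spans 7 semitones.
A sixth spanning 7 semitones is diminished (the major sixth is 9).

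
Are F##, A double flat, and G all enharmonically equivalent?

Yes

F## = pitch class 7 and Abb = pitch class 7 and G = pitch class 7 — the same pitch class, so they are enharmonic equivalents.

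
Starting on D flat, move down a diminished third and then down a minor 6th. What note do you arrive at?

A diminished third down from Db is B (letter B, 2 semitones down).
A minor sixth down from B is D# (letter D, 8 semitones down).

D#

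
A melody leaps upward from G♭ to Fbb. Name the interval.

diminished seventh

Counting letters G–A–B–C–D–E–F gives a seventh.
Gb→Fbb = 9 semitones, 2 narrower than the major seventh (11), so diminished.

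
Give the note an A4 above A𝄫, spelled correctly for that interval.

Db

A fourth above A lands on the letter D.
An augmented fourth spans 6 semitones, so Abb moves to pitch class 1. On the letter D that is Db.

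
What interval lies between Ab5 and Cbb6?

The letter names run A→C, a span of 2 letter steps, so the interval is some kind of third.
Ab to Cbb is 2 semitones. A major third is 4, so 2 makes it diminished.

diminished third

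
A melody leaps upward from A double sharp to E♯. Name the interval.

diminished fifth

Counting letters A–B–C–D–E gives a fifth.
A##→E# = 6 semitones, 1 narrower than the perfect fifth (7), so diminished.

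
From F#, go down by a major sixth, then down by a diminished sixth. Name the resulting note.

A major sixth down from F# is A (letter A, 9 semitones down).
A diminished sixth down from A is C## (letter C, 7 semitones down).

C##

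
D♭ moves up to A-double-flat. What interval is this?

Counting letters D–E–F–G–A gives a fifth.
Db→Abb = 6 semitones, 1 narrower than the perfect fifth (7), so diminished.

diminished fifth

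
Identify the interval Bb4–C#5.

The letter names run B→C, a span of 1 letter step, so the interval is some kind of second.
Bb to C# is 3 semitones. A major second is 2, so 3 makes it augmented.

augmented second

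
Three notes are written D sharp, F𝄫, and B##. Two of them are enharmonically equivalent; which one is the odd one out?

B##

In 12-tone equal temperament, enharmonic equivalents share a pitch class. D# is pitch class 3; Fbb is pitch class 3; B## is pitch class 1.
D# and Fbb share pitch class 3, while B## is pitch class 1.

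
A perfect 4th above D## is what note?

G##

A fourth above D lands on the letter G.
A perfect fourth spans 5 semitones, so D## moves to pitch class 9. On the letter G that is G##.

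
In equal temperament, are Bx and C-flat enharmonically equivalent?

Two spellings are enharmonically equivalent only if they share a pitch class.
Here B## → 1, Cb → 11; 1 ≠ 11, so they are not.

No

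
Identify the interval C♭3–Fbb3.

diminished fourth

The letter names run C→F, a span of 3 letter steps, so the interval is some kind of fourth.
Cb to Fbb is 4 semitones. A perfect fourth is 5, so 4 makes it diminished.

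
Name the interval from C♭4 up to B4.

The letter names run C→B, a span of 6 letter steps, so the interval is some kind of seventh.
Cb to B is 12 semitones. A major seventh is 11, so 12 makes it augmented.

augmented seventh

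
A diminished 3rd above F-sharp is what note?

F up a major third is A, so the target letter is A.
From F#, a diminished third is 2 semitones up: Ab.

Ab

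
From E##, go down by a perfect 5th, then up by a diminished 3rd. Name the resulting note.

C#

A perfect fifth down from E## is A## (letter A, 7 semitones down).
A diminished third up from A## is C# (letter C, 2 semitones up).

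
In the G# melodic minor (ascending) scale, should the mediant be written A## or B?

B

Each scale degree takes a distinct letter name. Degree 3 of a scale on G must use the letter B.
B and A## are enharmonically the same pitch, but only B uses the letter B, so it is the correct spelling here.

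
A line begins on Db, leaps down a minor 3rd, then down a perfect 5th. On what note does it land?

Eb

A minor third down from Db is Bb (letter B, 3 semitones down).
A perfect fifth down from Bb is Eb (letter E, 7 semitones down).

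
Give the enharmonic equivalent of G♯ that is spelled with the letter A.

Ab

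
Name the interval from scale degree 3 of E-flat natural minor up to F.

Scale degree 3 of Eb natural minor is Gb.
Gb up to F: letters G→F make it a seventh; 11 semitones makes it major.

major seventh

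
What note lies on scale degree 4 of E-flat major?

Ab

The Eb major scale runs Eb F G Ab Bb C D.
Degree 4 is Ab.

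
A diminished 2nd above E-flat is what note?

Fbb

A second above E lands on the letter F.
A diminished second spans 0 semitones, so Eb moves to pitch class 3. On the letter F that is Fbb.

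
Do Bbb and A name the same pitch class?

Yes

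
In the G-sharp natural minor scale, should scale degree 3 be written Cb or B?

B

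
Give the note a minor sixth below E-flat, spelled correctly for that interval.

G

A sixth below E lands on the letter G.
A minor sixth spans 8 semitones, so Eb moves to pitch class 7. On the letter G that is G.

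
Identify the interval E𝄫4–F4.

augmented second

Counting letters E–F gives a second.
Ebb→F = 3 semitones, 1 wider than the major second (2), so augmented.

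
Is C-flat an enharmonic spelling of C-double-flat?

No

Cb is pitch class 11; Cbb is pitch class 10.
The pitch classes differ (11 vs. 10), so they are not enharmonic equivalents.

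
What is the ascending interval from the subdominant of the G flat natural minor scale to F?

The subdominant of Gb natural minor is Cb.
Cb up to F: letters C→F make it a fourth; 6 semitones makes it augmented.

augmented fourth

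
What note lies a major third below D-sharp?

B

A third below D lands on the letter B.
A major third spans 4 semitones, so D# moves to pitch class 11. On the letter B that is B.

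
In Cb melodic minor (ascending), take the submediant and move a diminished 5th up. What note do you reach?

Ebb

The submediant of Cb melodic minor (ascending) is Ab.
A diminished fifth (6 semitones) above Ab lands on the letter E, giving Ebb.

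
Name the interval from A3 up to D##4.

doubly augmented fourth

The letter names run A→D, a span of 3 letter steps, so the interval is some kind of fourth.
A to D## is 7 semitones. A perfect fourth is 5, so 7 makes it doubly augmented.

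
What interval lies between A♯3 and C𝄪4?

major third

The letter names run A→C, a span of 2 letter steps, so the interval is some kind of third.
A# to C## is 4 semitones. A major third is 4, so 4 makes it major.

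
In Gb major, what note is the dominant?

Db

The Gb major scale runs Gb Ab Bb Cb Db Eb F.
Degree 5 is Db.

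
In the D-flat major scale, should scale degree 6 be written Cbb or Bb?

Bb

Each scale degree takes a distinct letter name. Degree 6 of a scale on D must use the letter B.
Bb and Cbb are enharmonically the same pitch, but only Bb uses the letter B, so it is the correct spelling here.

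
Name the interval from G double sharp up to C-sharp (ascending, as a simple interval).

Counting letters G–A–B–C gives a fourth.
G##→C# = 4 semitones, 1 narrower than the perfect fourth (5), so diminished.

diminished fourth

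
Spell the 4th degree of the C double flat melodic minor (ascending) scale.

Fbb

Degree 4 takes the letter 3 steps above C, which is F.
In melodic minor (ascending), degree 4 sits 5 semitones above the tonic. Cbb + 5 semitones is pitch class 3, spelled on F as Fbb.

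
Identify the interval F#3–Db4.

The letter names run F→D, a span of 5 letter steps, so the interval is some kind of sixth.
F# to Db is 7 semitones. A major sixth is 9, so 7 makes it diminished.

diminished sixth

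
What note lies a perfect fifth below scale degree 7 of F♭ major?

Ab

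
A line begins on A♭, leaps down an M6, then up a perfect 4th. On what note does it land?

Fb

A major sixth down from Ab is Cb (letter C, 9 semitones down).
A perfect fourth up from Cb is Fb (letter F, 5 semitones up).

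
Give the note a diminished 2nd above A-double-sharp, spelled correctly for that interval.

A up a major second is B, so the target letter is B.
From A##, a diminished second is 0 semitones up: B.

B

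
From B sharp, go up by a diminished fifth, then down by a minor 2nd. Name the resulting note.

E#

A diminished fifth up from B# is F# (letter F, 6 semitones up).
A minor second down from F# is E# (letter E, 1 semitone down).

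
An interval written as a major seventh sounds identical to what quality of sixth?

doubly augmented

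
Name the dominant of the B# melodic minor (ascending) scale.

F##

Degree 5 takes the letter 4 steps above B, which is F.
In melodic minor (ascending), degree 5 sits 7 semitones above the tonic. B# + 7 semitones is pitch class 7, spelled on F as F##.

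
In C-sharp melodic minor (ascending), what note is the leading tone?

B#

The C# melodic minor (ascending) scale runs C# D# E F# G# A# B#.
Degree 7 is B#.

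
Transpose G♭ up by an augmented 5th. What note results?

A fifth above G lands on the letter D.
An augmented fifth spans 8 semitones, so Gb moves to pitch class 2. On the letter D that is D.

D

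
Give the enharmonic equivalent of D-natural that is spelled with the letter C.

Plain C sits 2 semitones below D, so on the letter C the same pitch needs a double sharp: C##.

C##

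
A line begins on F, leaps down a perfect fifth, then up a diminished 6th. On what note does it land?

Gbb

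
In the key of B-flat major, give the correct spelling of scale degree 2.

C

Degree 2 takes the letter 1 step above B, which is C.
In major, degree 2 sits 2 semitones above the tonic. Bb + 2 semitones is pitch class 0, spelled on C as C.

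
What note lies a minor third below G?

A third below G lands on the letter E.
A minor third spans 3 semitones, so G moves to pitch class 4. On the letter E that is E.

E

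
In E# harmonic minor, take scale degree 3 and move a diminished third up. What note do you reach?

Bb

Scale degree 3 of E# harmonic minor is G#.
A diminished third (2 semitones) above G# lands on the letter B, giving Bb.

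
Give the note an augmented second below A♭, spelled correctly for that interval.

Gbb

A second below A lands on the letter G.
An augmented second spans 3 semitones, so Ab moves to pitch class 5. On the letter G that is Gbb.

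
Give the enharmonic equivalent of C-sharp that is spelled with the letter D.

Db

C# is pitch class 1. The letter D alone is pitch class 2.
To reach pitch class 1 from D requires an offset of -1 semitone, i.e. flat: Db.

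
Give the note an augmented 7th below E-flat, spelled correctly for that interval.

E down a major seventh is F, so the target letter is F.
From Eb, an augmented seventh is 12 semitones down: Fbb.

Fbb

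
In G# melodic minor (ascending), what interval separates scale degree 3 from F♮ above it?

diminished fifth

Scale degree 3 of G# melodic minor (ascending) is B.
B up to F: letters B→F make it a fifth; 6 semitones makes it diminished.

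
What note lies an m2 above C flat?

Dbb

A second above C lands on the letter D.
A minor second spans 1 semitone, so Cb moves to pitch class 0. On the letter D that is Dbb.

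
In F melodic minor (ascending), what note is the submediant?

The F melodic minor (ascending) scale runs F G Ab Bb C D E.
Degree 6 is D.

D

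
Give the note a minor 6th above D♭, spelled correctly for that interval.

D up a major sixth is B, so the target letter is B.
From Db, a minor sixth is 8 semitones up: Bbb.

Bbb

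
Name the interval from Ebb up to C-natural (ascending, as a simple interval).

The letter names run E→C, a span of 5 letter steps, so the interval is some kind of sixth.
Ebb to C is 10 semitones. A major sixth is 9, so 10 makes it augmented.

augmented sixth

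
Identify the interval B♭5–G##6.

Counting letters B–C–D–E–F–G gives a sixth.
Bb→G## = 11 semitones, 2 wider than the major sixth (9), so doubly augmented.

doubly augmented sixth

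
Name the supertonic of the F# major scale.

The F# major scale runs F# G# A# B C# D# E#.
Degree 2 is G#.

G#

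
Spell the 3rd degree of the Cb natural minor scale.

Ebb

The Cb natural minor scale runs Cb Db Ebb Fb Gb Abb Bbb.
Degree 3 is Ebb.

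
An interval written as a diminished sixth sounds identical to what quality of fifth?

A diminished sixth spans 7 semitones.
A fifth spanning 7 semitones is perfect (the perfect fifth is 7).

perfect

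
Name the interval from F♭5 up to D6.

The letter names run F→D, a span of 5 letter steps, so the interval is some kind of sixth.
Fb to D is 10 semitones. A major sixth is 9, so 10 makes it augmented.

augmented sixth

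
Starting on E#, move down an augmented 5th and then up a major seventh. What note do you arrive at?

G#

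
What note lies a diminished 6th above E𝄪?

E up a major sixth is C#, so the target letter is C.
From E##, a diminished sixth is 7 semitones up: C#.

C#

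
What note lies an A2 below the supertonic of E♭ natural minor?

Ebb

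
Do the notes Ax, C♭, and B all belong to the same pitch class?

A## = pitch class 11 and Cb = pitch class 11 and B = pitch class 11 — the same pitch class, so they are enharmonic equivalents.

Yes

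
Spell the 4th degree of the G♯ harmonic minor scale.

C#

The G# harmonic minor scale runs G# A# B C# D# E F##.
Degree 4 is C#.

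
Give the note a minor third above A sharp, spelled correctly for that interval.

A third above A lands on the letter C.
A minor third spans 3 semitones, so A# moves to pitch class 1. On the letter C that is C#.

C#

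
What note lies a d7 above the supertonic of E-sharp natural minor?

E

The supertonic of E# natural minor is F##.
A diminished seventh (9 semitones) above F## lands on the letter E, giving E.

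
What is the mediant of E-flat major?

Degree 3 takes the letter 2 steps above E, which is G.
In major, degree 3 sits 4 semitones above the tonic. Eb + 4 semitones is pitch class 7, spelled on G as G.

G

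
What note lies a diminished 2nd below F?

E#

F down a major second is Eb, so the target letter is E.
From F, a diminished second is 0 semitones down: E#.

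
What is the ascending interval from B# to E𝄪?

augmented fourth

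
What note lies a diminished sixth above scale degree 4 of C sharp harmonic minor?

Db

Scale degree 4 of C# harmonic minor is F#.
A diminished sixth (7 semitones) above F# lands on the letter D, giving Db.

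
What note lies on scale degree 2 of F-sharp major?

Degree 2 takes the letter 1 step above F, which is G.
In major, degree 2 sits 2 semitones above the tonic. F# + 2 semitones is pitch class 8, spelled on G as G#.

G#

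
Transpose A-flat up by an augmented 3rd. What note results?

A third above A lands on the letter C.
An augmented third spans 5 semitones, so Ab moves to pitch class 1. On the letter C that is C#.

C#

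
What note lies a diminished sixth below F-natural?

F down a major sixth is Ab, so the target letter is A.
From F, a diminished sixth is 7 semitones down: A#.

A#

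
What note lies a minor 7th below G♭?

A seventh below G lands on the letter A.
A minor seventh spans 10 semitones, so Gb moves to pitch class 8. On the letter A that is Ab.

Ab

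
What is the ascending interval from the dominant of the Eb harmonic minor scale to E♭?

The dominant of Eb harmonic minor is Bb.
Bb up to Eb: letters B→E make it a fourth; 5 semitones makes it perfect.

perfect fourth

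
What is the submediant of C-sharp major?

The C# major scale runs C# D# E# F# G# A# B#.
Degree 6 is A#.

A#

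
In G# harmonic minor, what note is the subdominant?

The G# harmonic minor scale runs G# A# B C# D# E F##.
Degree 4 is C#.

C#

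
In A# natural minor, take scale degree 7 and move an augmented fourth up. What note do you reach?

Scale degree 7 of A# natural minor is G#.
An augmented fourth (6 semitones) above G# lands on the letter C, giving C##.

C##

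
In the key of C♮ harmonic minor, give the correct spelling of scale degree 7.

B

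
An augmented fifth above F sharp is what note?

C##

A fifth above F lands on the letter C.
An augmented fifth spans 8 semitones, so F# moves to pitch class 2. On the letter C that is C##.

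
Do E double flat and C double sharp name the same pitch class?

Ebb is pitch class 2; C## is pitch class 2.
All spellings map to pitch class 2, so they are enharmonically equivalent.

Yes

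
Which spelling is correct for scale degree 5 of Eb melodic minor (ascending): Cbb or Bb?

Bb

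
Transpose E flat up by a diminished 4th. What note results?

Abb

E up a perfect fourth is A, so the target letter is A.
From Eb, a diminished fourth is 4 semitones up: Abb.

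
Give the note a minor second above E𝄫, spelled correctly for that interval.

A second above E lands on the letter F.
A minor second spans 1 semitone, so Ebb moves to pitch class 3. On the letter F that is Fbb.

Fbb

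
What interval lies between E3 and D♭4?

diminished seventh

Counting letters E–F–G–A–B–C–D gives a seventh.
E→Db = 9 semitones, 2 narrower than the major seventh (11), so diminished.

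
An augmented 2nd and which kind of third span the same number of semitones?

minor

An augmented second spans 3 semitones.
A third spanning 3 semitones is minor (the major third is 4).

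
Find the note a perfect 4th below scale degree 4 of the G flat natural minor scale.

Gb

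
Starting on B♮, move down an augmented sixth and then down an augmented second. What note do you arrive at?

Cbb

An augmented sixth down from B is Db (letter D, 10 semitones down).
An augmented second down from Db is Cbb (letter C, 3 semitones down).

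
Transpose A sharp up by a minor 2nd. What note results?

A second above A lands on the letter B.
A minor second spans 1 semitone, so A# moves to pitch class 11. On the letter B that is B.

B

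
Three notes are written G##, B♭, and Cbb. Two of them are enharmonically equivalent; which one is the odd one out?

G##

In 12-tone equal temperament, enharmonic equivalents share a pitch class. G## is pitch class 9; Bb is pitch class 10; Cbb is pitch class 10.
Bb and Cbb share pitch class 10, while G## is pitch class 9.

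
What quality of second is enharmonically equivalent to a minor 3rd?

augmented

A minor third spans 3 semitones.
A second spanning 3 semitones is augmented (the major second is 2).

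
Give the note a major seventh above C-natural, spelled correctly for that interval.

B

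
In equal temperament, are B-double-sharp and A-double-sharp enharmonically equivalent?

B## is pitch class 1; A## is pitch class 11.
The pitch classes differ (1 vs. 11), so they are not enharmonic equivalents.

No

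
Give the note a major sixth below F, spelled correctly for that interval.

F down a major sixth is Ab, so the target letter is A.
From F, a major sixth is 9 semitones down: Ab.

Ab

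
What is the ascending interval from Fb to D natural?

augmented sixth

Counting letters F–G–A–B–C–D gives a sixth.
Fb→D = 10 semitones, 1 wider than the major sixth (9), so augmented.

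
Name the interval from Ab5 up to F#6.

augmented sixth

Counting letters A–B–C–D–E–F gives a sixth.
Ab→F# = 10 semitones, 1 wider than the major sixth (9), so augmented.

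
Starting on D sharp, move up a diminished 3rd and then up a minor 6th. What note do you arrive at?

Db

A diminished third up from D# is F (letter F, 2 semitones up).
A minor sixth up from F is Db (letter D, 8 semitones up).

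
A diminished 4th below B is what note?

B down a perfect fourth is F#, so the target letter is F.
From B, a diminished fourth is 4 semitones down: F##.

F##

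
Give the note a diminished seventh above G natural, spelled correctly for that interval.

G up a major seventh is F#, so the target letter is F.
From G, a diminished seventh is 9 semitones up: Fb.

Fb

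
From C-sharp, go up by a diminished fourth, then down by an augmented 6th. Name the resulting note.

A diminished fourth up from C# is F (letter F, 4 semitones up).
An augmented sixth down from F is Abb (letter A, 10 semitones down).

Abb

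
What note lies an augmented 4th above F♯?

A fourth above F lands on the letter B.
An augmented fourth spans 6 semitones, so F# moves to pitch class 0. On the letter B that is B#.

B#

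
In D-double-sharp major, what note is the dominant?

Degree 5 takes the letter 4 steps above D, which is A.
In major, degree 5 sits 7 semitones above the tonic. D## + 7 semitones is pitch class 11, spelled on A as A##.

A##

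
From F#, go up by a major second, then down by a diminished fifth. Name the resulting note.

A major second up from F# is G# (letter G, 2 semitones up).
A diminished fifth down from G# is C## (letter C, 6 semitones down).

C##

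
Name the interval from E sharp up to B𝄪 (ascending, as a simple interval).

The letter names run E→B, a span of 4 letter steps, so the interval is some kind of fifth.
E# to B## is 8 semitones. A perfect fifth is 7, so 8 makes it augmented.

augmented fifth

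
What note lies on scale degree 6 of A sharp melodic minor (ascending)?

F##

The A# melodic minor (ascending) scale runs A# B# C# D# E# F## G##.
Degree 6 is F##.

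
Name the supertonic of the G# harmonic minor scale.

Degree 2 takes the letter 1 step above G, which is A.
In harmonic minor, degree 2 sits 2 semitones above the tonic. G# + 2 semitones is pitch class 10, spelled on A as A#.

A#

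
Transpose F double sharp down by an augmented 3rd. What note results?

D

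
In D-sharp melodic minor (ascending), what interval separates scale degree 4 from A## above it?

augmented second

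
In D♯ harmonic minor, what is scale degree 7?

The D# harmonic minor scale runs D# E# F# G# A# B C##.
Degree 7 is C##.

C##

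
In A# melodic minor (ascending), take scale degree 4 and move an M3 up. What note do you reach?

Scale degree 4 of A# melodic minor (ascending) is D#.
A major third (4 semitones) above D# lands on the letter F, giving F##.

F##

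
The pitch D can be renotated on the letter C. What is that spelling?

Plain C sits 2 semitones below D, so on the letter C the same pitch needs a double sharp: C##.

C##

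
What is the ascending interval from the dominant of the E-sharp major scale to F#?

The dominant of E# major is B#.
B# up to F#: letters B→F make it a fifth; 6 semitones makes it diminished.

diminished fifth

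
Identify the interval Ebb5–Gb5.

The letter names run E→G, a span of 2 letter steps, so the interval is some kind of third.
Ebb to Gb is 4 semitones. A major third is 4, so 4 makes it major.

major third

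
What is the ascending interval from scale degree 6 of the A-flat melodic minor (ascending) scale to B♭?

perfect fourth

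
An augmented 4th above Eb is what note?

A fourth above E lands on the letter A.
An augmented fourth spans 6 semitones, so Eb moves to pitch class 9. On the letter A that is A.

A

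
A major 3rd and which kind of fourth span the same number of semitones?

diminished

A major third spans 4 semitones.
A fourth spanning 4 semitones is diminished (the perfect fourth is 5).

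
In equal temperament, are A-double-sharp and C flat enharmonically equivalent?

Yes

A## is pitch class 11; Cb is pitch class 11.
All spellings map to pitch class 11, so they are enharmonically equivalent.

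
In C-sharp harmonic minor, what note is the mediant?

The C# harmonic minor scale runs C# D# E F# G# A B#.
Degree 3 is E.

E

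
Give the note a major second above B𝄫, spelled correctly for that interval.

Cb

B up a major second is C#, so the target letter is C.
From Bbb, a major second is 2 semitones up: Cb.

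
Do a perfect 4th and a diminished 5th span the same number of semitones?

No

A perfect fourth spans 5 semitones; a diminished fifth spans 6.
The spans differ, so they are not enharmonic equivalents.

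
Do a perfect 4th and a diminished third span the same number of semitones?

A perfect fourth spans 5 semitones; a diminished third spans 2.
The spans differ, so they are not enharmonic equivalents.

No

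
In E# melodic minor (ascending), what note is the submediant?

Degree 6 takes the letter 5 steps above E, which is C.
In melodic minor (ascending), degree 6 sits 9 semitones above the tonic. E# + 9 semitones is pitch class 2, spelled on C as C##.

C##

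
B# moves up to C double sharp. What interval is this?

Counting letters B–C gives a second.
B#→C## = 2 semitones, exactly the major second.

major second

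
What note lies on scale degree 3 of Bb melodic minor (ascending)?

Db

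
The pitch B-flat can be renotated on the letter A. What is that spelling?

A#

Bb is pitch class 10. The letter A alone is pitch class 9.
To reach pitch class 10 from A requires an offset of +1 semitone, i.e. sharp: A#.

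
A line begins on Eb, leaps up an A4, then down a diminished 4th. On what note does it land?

An augmented fourth up from Eb is A (letter A, 6 semitones up).
A diminished fourth down from A is E# (letter E, 4 semitones down).

E#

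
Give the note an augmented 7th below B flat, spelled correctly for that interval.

Cbb

B down a major seventh is C, so the target letter is C.
From Bb, an augmented seventh is 12 semitones down: Cbb.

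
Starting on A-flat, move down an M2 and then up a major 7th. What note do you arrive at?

F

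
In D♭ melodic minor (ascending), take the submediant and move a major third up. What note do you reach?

D

The submediant of Db melodic minor (ascending) is Bb.
A major third (4 semitones) above Bb lands on the letter D, giving D.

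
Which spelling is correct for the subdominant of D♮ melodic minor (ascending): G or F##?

G

Each scale degree takes a distinct letter name. Degree 4 of a scale on D must use the letter G.
G and F## are enharmonically the same pitch, but only G uses the letter G, so it is the correct spelling here.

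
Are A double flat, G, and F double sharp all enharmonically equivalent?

Yes

Abb = pitch class 7 and G = pitch class 7 and F## = pitch class 7 — the same pitch class, so they are enharmonic equivalents.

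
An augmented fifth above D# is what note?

A fifth above D lands on the letter A.
An augmented fifth spans 8 semitones, so D# moves to pitch class 11. On the letter A that is A##.

A##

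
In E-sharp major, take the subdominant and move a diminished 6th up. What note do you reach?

The subdominant of E# major is A#.
A diminished sixth (7 semitones) above A# lands on the letter F, giving F.

F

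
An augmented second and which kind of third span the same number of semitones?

An augmented second spans 3 semitones.
A third spanning 3 semitones is minor (the major third is 4).

minor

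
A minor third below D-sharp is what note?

D down a major third is Bb, so the target letter is B.
From D#, a minor third is 3 semitones down: B#.

B#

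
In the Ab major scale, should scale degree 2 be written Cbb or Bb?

Each scale degree takes a distinct letter name. Degree 2 of a scale on A must use the letter B.
Bb and Cbb are enharmonically the same pitch, but only Bb uses the letter B, so it is the correct spelling here.

Bb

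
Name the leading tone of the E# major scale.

Degree 7 takes the letter 6 steps above E, which is D.
In major, degree 7 sits 11 semitones above the tonic. E# + 11 semitones is pitch class 4, spelled on D as D##.

D##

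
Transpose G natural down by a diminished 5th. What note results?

A fifth below G lands on the letter C.
A diminished fifth spans 6 semitones, so G moves to pitch class 1. On the letter C that is C#.

C#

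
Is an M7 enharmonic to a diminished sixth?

No

A major seventh spans 11 semitones; a diminished sixth spans 7.
The spans differ, so they are not enharmonic equivalents.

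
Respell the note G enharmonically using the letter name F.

F##

G is pitch class 7. The letter F alone is pitch class 5.
To reach pitch class 7 from F requires an offset of +2 semitones, i.e. double sharp: F##.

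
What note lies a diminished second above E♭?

E up a major second is F#, so the target letter is F.
From Eb, a diminished second is 0 semitones up: Fbb.

Fbb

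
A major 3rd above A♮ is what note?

A third above A lands on the letter C.
A major third spans 4 semitones, so A moves to pitch class 1. On the letter C that is C#.

C#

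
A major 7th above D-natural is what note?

C#

D up a major seventh is C#, so the target letter is C.
From D, a major seventh is 11 semitones up: C#.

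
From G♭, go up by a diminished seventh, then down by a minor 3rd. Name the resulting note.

Dbb

A diminished seventh up from Gb is Fbb (letter F, 9 semitones up).
A minor third down from Fbb is Dbb (letter D, 3 semitones down).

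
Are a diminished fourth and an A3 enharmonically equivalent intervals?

No

A diminished fourth spans 4 semitones; an augmented third spans 5.
The spans differ, so they are not enharmonic equivalents.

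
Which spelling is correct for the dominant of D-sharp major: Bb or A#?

A#

Each scale degree takes a distinct letter name. Degree 5 of a scale on D must use the letter A.
A# and Bb are enharmonically the same pitch, but only A# uses the letter A, so it is the correct spelling here.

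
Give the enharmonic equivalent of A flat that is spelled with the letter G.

Ab is pitch class 8. The letter G alone is pitch class 7.
To reach pitch class 8 from G requires an offset of +1 semitone, i.e. sharp: G#.

G#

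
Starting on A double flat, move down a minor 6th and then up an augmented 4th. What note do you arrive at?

F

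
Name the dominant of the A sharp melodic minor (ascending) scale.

The A# melodic minor (ascending) scale runs A# B# C# D# E# F## G##.
Degree 5 is E#.

E#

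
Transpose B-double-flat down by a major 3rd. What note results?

B down a major third is G, so the target letter is G.
From Bbb, a major third is 4 semitones down: Gbb.

Gbb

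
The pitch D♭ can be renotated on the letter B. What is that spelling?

B##

Plain B sits 2 semitones below Db, so on the letter B the same pitch needs a double sharp: B##.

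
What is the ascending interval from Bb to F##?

doubly augmented fifth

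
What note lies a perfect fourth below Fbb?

F down a perfect fourth is C, so the target letter is C.
From Fbb, a perfect fourth is 5 semitones down: Cbb.

Cbb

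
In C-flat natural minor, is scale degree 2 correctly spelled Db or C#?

Db

Each scale degree takes a distinct letter name. Degree 2 of a scale on C must use the letter D.
Db and C# are enharmonically the same pitch, but only Db uses the letter D, so it is the correct spelling here.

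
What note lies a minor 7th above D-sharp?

D up a major seventh is C#, so the target letter is C.
From D#, a minor seventh is 10 semitones up: C#.

C#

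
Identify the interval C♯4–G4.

The letter names run C→G, a span of 4 letter steps, so the interval is some kind of fifth.
C# to G is 6 semitones. A perfect fifth is 7, so 6 makes it diminished.

diminished fifth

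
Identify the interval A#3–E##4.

Counting letters A–B–C–D–E gives a fifth.
A#→E## = 8 semitones, 1 wider than the perfect fifth (7), so augmented.

augmented fifth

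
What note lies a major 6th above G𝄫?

Ebb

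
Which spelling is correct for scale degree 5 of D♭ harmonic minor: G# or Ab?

Each scale degree takes a distinct letter name. Degree 5 of a scale on D must use the letter A.
Ab and G# are enharmonically the same pitch, but only Ab uses the letter A, so it is the correct spelling here.

Ab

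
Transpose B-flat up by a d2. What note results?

Cbb

A second above B lands on the letter C.
A diminished second spans 0 semitones, so Bb moves to pitch class 10. On the letter C that is Cbb.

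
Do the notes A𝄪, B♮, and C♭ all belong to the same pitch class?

Yes

A## = pitch class 11 and B = pitch class 11 and Cb = pitch class 11 — the same pitch class, so they are enharmonic equivalents.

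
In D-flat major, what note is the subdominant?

Gb

The Db major scale runs Db Eb F Gb Ab Bb C.
Degree 4 is Gb.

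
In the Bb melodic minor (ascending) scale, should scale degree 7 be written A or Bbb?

Each scale degree takes a distinct letter name. Degree 7 of a scale on B must use the letter A.
A and Bbb are enharmonically the same pitch, but only A uses the letter A, so it is the correct spelling here.

A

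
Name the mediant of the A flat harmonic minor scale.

Cb

Degree 3 takes the letter 2 steps above A, which is C.
In harmonic minor, degree 3 sits 3 semitones above the tonic. Ab + 3 semitones is pitch class 11, spelled on C as Cb.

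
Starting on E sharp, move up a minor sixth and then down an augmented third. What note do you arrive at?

A minor sixth up from E# is C# (letter C, 8 semitones up).
An augmented third down from C# is Ab (letter A, 5 semitones down).

Ab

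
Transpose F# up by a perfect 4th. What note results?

A fourth above F lands on the letter B.
A perfect fourth spans 5 semitones, so F# moves to pitch class 11. On the letter B that is B.

B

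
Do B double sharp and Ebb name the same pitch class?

No

Two spellings are enharmonically equivalent only if they share a pitch class.
Here B## → 1, Ebb → 2; 1 ≠ 2, so they are not.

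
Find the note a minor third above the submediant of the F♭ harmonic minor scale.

Fbb

The submediant of Fb harmonic minor is Dbb.
A minor third (3 semitones) above Dbb lands on the letter F, giving Fbb.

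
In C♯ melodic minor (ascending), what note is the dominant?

Degree 5 takes the letter 4 steps above C, which is G.
In melodic minor (ascending), degree 5 sits 7 semitones above the tonic. C# + 7 semitones is pitch class 8, spelled on G as G#.

G#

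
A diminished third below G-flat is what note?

E

G down a major third is Eb, so the target letter is E.
From Gb, a diminished third is 2 semitones down: E.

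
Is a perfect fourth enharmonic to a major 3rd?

No

A perfect fourth spans 5 semitones; a major third spans 4.
The spans differ, so they are not enharmonic equivalents.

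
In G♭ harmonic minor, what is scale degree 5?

The Gb harmonic minor scale runs Gb Ab Bbb Cb Db Ebb F.
Degree 5 is Db.

Db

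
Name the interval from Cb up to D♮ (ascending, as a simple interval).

augmented second

Counting letters C–D gives a second.
Cb→D = 3 semitones, 1 wider than the major second (2), so augmented.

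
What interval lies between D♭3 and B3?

The letter names run D→B, a span of 5 letter steps, so the interval is some kind of sixth.
Db to B is 10 semitones. A major sixth is 9, so 10 makes it augmented.

augmented sixth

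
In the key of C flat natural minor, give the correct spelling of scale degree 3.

Ebb

The Cb natural minor scale runs Cb Db Ebb Fb Gb Abb Bbb.
Degree 3 is Ebb.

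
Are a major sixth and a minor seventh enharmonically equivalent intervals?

A major sixth spans 9 semitones; a minor seventh spans 10.
The spans differ, so they are not enharmonic equivalents.

No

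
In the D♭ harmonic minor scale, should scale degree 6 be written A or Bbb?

Each scale degree takes a distinct letter name. Degree 6 of a scale on D must use the letter B.
Bbb and A are enharmonically the same pitch, but only Bbb uses the letter B, so it is the correct spelling here.

Bbb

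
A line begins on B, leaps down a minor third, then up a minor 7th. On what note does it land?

A minor third down from B is G# (letter G, 3 semitones down).
A minor seventh up from G# is F# (letter F, 10 semitones up).

F#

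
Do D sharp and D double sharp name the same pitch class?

No

Two spellings are enharmonically equivalent only if they share a pitch class.
Here D# → 3, D## → 4; 3 ≠ 4, so they are not.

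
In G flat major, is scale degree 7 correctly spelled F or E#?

Each scale degree takes a distinct letter name. Degree 7 of a scale on G must use the letter F.
F and E# are enharmonically the same pitch, but only F uses the letter F, so it is the correct spelling here.

F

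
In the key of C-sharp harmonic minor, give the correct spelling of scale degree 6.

A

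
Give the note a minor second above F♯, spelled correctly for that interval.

G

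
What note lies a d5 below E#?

A##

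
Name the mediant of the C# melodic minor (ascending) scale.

Degree 3 takes the letter 2 steps above C, which is E.
In melodic minor (ascending), degree 3 sits 3 semitones above the tonic. C# + 3 semitones is pitch class 4, spelled on E as E.

E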